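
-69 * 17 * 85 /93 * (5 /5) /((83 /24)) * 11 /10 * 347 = -304459188 /2573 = -118328.48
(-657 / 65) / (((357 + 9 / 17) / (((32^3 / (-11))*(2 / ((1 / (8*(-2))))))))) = -1951924224 / 724295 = -2694.93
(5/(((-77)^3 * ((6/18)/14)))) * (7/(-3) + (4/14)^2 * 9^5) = -7082450/3195731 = -2.22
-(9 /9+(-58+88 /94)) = 2635 /47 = 56.06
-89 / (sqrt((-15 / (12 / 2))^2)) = -178 / 5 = -35.60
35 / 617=0.06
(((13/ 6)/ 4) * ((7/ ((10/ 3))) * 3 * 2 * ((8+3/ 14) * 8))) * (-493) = -442221/ 2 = -221110.50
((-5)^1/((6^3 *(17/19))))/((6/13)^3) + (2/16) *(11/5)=47009/3965760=0.01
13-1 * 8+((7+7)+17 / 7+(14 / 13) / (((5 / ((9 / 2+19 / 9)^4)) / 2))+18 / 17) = 171609637553 / 202997340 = 845.38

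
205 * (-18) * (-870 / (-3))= -1070100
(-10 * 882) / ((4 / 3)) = -6615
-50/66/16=-25/528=-0.05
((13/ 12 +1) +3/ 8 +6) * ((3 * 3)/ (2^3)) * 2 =609/ 32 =19.03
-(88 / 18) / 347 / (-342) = 22 / 534033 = 0.00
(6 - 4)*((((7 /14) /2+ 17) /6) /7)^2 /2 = 529 /3136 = 0.17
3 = 3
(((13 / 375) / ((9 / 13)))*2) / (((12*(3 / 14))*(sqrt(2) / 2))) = 1183*sqrt(2) / 30375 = 0.06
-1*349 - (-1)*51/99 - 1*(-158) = -6286/33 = -190.48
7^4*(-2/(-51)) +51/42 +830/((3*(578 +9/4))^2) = 1100494831325/11539041822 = 95.37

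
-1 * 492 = -492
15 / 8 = 1.88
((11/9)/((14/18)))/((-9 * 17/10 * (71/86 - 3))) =860/18207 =0.05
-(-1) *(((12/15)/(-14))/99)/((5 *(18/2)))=-2/155925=-0.00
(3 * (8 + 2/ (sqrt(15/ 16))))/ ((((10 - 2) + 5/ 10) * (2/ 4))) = 32 * sqrt(15)/ 85 + 96/ 17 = 7.11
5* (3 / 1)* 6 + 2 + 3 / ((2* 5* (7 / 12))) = 92.51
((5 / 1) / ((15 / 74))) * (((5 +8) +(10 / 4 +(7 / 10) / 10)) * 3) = 57609 / 50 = 1152.18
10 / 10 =1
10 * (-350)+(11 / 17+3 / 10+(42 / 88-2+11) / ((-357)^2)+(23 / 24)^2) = -1569334762361 / 448620480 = -3498.13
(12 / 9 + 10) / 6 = 17 / 9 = 1.89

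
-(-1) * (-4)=-4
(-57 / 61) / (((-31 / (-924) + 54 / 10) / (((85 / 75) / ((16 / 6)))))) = -223839 / 3062566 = -0.07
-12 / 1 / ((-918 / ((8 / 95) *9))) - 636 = -1027124 / 1615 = -635.99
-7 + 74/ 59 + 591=34530/ 59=585.25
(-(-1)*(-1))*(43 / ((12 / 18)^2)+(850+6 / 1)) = -3811 / 4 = -952.75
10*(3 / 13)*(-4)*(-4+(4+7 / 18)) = -140 / 39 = -3.59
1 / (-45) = -1 / 45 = -0.02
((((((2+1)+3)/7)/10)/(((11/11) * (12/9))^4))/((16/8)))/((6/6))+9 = 161523/17920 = 9.01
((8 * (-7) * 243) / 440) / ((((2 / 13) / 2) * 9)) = -2457 / 55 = -44.67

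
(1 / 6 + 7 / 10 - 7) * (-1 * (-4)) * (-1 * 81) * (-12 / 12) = -9936 / 5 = -1987.20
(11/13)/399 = 11/5187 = 0.00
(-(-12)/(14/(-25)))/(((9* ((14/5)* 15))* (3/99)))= -275/147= -1.87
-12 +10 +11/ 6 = -0.17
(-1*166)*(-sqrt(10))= 166*sqrt(10)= 524.94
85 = 85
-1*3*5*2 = -30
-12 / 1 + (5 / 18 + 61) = 887 / 18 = 49.28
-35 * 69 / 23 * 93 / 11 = -9765 / 11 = -887.73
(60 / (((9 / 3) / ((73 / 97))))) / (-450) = -146 / 4365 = -0.03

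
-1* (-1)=1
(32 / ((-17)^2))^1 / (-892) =-0.00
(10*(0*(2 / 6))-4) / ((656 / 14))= -7 / 82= -0.09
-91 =-91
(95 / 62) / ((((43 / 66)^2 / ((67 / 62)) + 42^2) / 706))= 4893628410 / 7981594273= 0.61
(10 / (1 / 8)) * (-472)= -37760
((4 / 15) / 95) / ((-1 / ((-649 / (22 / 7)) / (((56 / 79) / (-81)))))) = -125847 / 1900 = -66.24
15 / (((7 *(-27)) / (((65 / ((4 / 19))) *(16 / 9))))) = -24700 / 567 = -43.56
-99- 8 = -107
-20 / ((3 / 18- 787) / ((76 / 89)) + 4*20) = 9120 / 383689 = 0.02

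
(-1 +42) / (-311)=-41 / 311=-0.13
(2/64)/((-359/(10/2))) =-5/11488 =-0.00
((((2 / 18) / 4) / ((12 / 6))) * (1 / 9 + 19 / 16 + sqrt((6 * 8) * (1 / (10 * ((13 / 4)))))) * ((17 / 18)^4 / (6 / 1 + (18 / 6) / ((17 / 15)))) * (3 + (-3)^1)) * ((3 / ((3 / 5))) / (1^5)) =0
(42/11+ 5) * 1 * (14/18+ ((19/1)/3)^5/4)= 240254935/10692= 22470.53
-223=-223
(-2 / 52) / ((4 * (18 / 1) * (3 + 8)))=-1 / 20592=-0.00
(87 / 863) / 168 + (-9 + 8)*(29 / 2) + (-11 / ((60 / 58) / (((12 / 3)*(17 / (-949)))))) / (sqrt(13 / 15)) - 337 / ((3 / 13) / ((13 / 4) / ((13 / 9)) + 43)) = -9582656983 / 144984 + 10846*sqrt(195) / 185055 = -66093.76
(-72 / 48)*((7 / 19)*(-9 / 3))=63 / 38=1.66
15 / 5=3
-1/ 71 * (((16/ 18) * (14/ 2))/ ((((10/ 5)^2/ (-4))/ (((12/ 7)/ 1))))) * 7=224/ 213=1.05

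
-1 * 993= -993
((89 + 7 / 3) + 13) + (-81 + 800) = 2470 / 3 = 823.33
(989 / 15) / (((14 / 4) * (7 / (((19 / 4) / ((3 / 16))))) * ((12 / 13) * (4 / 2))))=244283 / 6615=36.93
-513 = -513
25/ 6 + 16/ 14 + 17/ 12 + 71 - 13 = 5437/ 84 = 64.73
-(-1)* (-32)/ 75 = -32/ 75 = -0.43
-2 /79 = -0.03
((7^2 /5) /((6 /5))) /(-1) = -49 /6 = -8.17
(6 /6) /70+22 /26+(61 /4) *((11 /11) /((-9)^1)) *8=-103973 /8190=-12.70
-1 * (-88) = 88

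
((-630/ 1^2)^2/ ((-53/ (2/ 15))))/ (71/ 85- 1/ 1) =321300/ 53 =6062.26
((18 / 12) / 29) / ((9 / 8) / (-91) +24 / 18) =3276 / 83665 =0.04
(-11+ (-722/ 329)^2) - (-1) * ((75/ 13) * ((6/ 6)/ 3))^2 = -45472398/ 18292729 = -2.49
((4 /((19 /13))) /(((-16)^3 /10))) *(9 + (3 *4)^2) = -9945 /9728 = -1.02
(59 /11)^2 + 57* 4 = 31069 /121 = 256.77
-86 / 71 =-1.21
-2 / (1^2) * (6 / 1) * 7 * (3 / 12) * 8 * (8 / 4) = -336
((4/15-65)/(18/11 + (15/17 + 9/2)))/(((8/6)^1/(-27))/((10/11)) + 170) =-1634193/30112250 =-0.05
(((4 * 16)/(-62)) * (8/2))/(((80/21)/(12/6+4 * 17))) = -2352/31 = -75.87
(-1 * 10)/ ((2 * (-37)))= 5/ 37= 0.14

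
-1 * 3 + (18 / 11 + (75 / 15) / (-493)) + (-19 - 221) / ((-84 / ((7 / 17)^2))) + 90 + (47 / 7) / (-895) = 51463895023 / 577576615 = 89.10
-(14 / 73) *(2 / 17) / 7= -4 / 1241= -0.00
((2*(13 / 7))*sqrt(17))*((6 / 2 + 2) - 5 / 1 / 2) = 65*sqrt(17) / 7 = 38.29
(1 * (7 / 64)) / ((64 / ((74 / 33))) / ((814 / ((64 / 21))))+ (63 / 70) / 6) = 335405 / 787664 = 0.43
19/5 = 3.80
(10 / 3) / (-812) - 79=-96227 / 1218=-79.00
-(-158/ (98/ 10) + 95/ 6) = 85/ 294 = 0.29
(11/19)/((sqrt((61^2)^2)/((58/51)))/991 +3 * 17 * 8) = 632258/449175105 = 0.00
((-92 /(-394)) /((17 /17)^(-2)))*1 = 46 /197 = 0.23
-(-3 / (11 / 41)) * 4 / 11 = 492 / 121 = 4.07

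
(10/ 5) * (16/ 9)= 32/ 9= 3.56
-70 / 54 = -35 / 27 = -1.30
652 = 652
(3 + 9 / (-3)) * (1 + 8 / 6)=0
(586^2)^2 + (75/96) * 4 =943366502553/8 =117920812819.12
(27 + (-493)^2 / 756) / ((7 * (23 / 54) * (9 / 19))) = 5005759 / 20286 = 246.76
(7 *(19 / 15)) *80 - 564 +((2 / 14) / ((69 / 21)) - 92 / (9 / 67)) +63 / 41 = -4565798 / 8487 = -537.98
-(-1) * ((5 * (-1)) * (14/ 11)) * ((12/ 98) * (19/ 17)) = -0.87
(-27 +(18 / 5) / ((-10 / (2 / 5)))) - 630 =-82143 / 125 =-657.14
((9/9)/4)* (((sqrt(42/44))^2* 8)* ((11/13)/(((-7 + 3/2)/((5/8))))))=-105/572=-0.18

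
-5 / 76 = -0.07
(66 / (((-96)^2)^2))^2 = 0.00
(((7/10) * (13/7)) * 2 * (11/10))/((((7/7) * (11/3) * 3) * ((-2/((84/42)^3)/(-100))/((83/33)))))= 8632/33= 261.58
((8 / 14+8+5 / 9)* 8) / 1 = 4600 / 63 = 73.02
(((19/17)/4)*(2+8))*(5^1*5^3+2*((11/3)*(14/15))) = 540227/306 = 1765.45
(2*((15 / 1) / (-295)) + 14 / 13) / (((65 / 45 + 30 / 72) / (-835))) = -22484880 / 51389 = -437.54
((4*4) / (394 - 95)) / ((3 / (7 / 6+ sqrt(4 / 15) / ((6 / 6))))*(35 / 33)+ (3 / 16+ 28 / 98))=1854504960*sqrt(15) / 1134035638567+ 18490861312 / 1134035638567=0.02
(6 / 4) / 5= 3 / 10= 0.30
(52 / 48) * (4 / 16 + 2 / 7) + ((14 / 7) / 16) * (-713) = -9917 / 112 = -88.54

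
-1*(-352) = 352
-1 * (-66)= 66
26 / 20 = 13 / 10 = 1.30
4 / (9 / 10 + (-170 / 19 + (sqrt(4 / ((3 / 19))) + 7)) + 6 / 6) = 20520 / 2743357 + 288800* sqrt(57) / 2743357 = 0.80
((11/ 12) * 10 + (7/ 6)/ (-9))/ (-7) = -244/ 189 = -1.29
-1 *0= 0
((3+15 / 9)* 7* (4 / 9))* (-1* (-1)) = 392 / 27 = 14.52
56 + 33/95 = 5353/95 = 56.35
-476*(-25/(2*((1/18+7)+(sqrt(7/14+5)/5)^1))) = 48577500/57349 - 688500*sqrt(22)/57349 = 790.74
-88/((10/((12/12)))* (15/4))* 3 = -176/25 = -7.04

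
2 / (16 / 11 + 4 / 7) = 77 / 78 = 0.99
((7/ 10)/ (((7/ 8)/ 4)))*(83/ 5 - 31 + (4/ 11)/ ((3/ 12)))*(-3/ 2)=17088/ 275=62.14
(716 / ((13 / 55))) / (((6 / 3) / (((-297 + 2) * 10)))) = -58085500 / 13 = -4468115.38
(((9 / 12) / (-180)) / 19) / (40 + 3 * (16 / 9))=-1 / 206720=-0.00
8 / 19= 0.42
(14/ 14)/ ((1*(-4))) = -1/ 4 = -0.25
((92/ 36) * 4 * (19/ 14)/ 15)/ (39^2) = 874/ 1437345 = 0.00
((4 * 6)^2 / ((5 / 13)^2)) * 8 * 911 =709443072 / 25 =28377722.88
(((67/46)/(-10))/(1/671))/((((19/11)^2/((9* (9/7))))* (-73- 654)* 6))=0.09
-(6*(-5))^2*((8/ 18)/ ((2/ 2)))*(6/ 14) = -171.43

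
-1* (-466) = 466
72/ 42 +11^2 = 859/ 7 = 122.71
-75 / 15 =-5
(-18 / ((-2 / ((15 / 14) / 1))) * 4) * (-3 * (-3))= 2430 / 7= 347.14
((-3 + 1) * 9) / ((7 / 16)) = -288 / 7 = -41.14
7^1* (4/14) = 2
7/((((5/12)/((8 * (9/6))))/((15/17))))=3024/17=177.88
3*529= 1587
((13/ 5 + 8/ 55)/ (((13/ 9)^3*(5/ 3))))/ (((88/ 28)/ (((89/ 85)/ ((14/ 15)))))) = 88173279/ 451922900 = 0.20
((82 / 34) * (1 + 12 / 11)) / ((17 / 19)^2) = 340423 / 54043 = 6.30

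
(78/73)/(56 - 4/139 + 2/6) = 32526/1713967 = 0.02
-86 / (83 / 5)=-5.18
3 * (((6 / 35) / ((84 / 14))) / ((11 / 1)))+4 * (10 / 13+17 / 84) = 58472 / 15015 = 3.89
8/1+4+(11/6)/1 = 13.83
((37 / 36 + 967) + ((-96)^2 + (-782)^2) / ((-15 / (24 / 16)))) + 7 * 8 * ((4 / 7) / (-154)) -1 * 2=-169391875 / 2772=-61108.18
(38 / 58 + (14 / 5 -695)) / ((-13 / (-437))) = -43819738 / 1885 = -23246.55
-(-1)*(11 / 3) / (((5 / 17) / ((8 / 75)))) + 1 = 2621 / 1125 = 2.33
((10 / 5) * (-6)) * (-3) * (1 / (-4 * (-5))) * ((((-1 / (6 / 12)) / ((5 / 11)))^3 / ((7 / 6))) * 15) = -1724976 / 875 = -1971.40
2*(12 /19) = 1.26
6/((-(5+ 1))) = -1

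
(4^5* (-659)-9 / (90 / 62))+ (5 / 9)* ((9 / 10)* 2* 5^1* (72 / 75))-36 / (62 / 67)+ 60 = -104593427 / 155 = -674796.30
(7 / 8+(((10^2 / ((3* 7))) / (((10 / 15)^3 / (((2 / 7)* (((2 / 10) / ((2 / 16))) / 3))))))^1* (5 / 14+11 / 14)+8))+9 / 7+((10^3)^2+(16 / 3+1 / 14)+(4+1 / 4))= 1000022.61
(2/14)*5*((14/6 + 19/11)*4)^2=1436480/7623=188.44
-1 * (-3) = 3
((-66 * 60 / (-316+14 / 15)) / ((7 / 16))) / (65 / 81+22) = 38491200 / 30551227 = 1.26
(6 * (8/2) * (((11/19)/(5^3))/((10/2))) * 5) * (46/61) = 12144/144875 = 0.08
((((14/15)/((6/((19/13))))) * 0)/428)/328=0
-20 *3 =-60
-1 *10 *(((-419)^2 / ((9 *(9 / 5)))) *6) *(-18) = 35112200 / 3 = 11704066.67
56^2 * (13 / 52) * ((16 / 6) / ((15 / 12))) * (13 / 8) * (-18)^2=4402944 / 5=880588.80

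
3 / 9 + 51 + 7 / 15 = 259 / 5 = 51.80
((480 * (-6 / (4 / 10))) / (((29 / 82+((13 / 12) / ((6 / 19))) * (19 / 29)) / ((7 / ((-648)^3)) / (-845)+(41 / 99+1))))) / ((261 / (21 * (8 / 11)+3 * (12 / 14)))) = -23986040143620395 / 89631802966563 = -267.61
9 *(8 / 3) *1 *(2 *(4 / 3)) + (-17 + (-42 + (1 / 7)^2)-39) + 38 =197 / 49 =4.02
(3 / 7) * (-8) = -24 / 7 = -3.43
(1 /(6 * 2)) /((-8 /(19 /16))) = -19 /1536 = -0.01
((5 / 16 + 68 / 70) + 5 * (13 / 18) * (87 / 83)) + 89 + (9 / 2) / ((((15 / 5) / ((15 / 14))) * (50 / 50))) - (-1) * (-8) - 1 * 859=-107553389 / 139440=-771.32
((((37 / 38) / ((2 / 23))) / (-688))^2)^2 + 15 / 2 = 56062103587065211921 / 7474947075013083136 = 7.50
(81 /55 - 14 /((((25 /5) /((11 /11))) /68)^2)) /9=-711691 /2475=-287.55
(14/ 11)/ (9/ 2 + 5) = 28/ 209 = 0.13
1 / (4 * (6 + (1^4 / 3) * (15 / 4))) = 1 / 29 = 0.03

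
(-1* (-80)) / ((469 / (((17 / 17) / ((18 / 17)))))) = 680 / 4221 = 0.16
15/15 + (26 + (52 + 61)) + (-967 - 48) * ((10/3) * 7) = -23543.33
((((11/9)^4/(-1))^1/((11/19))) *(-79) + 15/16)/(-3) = -32063711/314928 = -101.81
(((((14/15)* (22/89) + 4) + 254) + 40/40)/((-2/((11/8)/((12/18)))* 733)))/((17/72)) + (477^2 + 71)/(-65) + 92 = -983577423871/288347540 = -3411.08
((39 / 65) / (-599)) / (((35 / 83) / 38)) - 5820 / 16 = -152558223 / 419300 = -363.84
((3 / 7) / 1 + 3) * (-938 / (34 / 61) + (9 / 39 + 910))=-2649.09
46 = 46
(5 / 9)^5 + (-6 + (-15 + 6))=-882610 / 59049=-14.95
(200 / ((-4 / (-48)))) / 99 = 800 / 33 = 24.24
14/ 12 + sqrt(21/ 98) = sqrt(42)/ 14 + 7/ 6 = 1.63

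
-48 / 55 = -0.87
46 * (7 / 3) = 322 / 3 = 107.33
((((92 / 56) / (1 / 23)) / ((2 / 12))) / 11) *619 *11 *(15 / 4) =14735295 / 28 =526260.54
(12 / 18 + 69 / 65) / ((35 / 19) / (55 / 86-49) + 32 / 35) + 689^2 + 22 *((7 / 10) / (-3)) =224326865723963 / 472547790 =474717.84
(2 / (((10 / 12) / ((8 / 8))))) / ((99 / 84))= 112 / 55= 2.04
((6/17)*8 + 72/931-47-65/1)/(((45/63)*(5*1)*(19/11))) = -18993832/1073975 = -17.69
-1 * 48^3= -110592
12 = 12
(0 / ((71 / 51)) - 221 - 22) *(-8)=1944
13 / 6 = 2.17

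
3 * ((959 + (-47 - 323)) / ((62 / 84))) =2394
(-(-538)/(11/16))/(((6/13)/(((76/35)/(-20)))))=-1063088/5775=-184.08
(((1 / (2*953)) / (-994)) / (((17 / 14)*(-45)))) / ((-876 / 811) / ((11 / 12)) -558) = -8921 / 516424172807700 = -0.00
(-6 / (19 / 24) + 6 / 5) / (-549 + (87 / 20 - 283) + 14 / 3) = 7272 / 938201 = 0.01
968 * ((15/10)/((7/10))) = 14520/7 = 2074.29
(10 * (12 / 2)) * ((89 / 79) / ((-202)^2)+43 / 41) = 2079222555 / 33041039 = 62.93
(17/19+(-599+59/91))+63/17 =-17452124/29393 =-593.75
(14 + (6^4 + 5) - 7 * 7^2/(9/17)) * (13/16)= 19513/36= 542.03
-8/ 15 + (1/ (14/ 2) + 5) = 484/ 105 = 4.61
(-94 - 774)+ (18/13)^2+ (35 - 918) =-295595/169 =-1749.08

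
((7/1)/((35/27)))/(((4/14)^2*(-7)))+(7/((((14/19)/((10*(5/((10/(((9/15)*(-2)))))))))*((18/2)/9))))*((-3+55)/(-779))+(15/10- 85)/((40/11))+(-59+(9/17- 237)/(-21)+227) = 58802833/390320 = 150.65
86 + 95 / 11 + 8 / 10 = 5249 / 55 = 95.44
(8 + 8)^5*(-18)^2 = 339738624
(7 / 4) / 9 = 0.19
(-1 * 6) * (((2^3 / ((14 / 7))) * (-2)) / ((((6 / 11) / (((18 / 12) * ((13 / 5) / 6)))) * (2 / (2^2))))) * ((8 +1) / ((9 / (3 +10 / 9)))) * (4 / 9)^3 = 1354496 / 32805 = 41.29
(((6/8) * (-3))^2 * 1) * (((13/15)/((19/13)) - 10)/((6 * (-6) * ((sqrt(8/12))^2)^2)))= 72387/24320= 2.98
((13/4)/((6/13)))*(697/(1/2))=9816.08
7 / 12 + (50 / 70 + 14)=1285 / 84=15.30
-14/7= -2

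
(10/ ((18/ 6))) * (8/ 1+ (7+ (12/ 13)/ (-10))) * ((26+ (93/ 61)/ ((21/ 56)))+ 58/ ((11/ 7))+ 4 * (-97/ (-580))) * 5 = 4251576002/ 252967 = 16806.84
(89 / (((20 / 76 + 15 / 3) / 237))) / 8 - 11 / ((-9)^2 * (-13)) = 422016451 / 842400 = 500.97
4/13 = 0.31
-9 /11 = -0.82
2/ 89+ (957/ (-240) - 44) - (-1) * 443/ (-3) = -4178693/ 21360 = -195.63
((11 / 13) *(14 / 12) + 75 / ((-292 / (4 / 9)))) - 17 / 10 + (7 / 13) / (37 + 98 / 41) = -1246501 / 1532635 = -0.81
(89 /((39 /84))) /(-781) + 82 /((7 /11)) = 9140562 /71071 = 128.61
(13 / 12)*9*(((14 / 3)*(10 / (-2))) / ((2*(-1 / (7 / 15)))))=637 / 12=53.08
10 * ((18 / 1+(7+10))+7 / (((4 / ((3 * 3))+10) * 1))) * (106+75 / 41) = 74118065 / 1927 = 38462.93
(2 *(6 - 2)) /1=8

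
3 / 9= 0.33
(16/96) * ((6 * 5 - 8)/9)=11/27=0.41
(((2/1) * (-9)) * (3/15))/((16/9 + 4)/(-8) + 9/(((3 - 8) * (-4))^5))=103680000/20799919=4.98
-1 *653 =-653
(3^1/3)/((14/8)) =4/7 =0.57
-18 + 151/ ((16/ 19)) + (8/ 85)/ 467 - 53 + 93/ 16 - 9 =33383559/ 317560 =105.13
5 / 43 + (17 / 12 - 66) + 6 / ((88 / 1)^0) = -30169 / 516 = -58.47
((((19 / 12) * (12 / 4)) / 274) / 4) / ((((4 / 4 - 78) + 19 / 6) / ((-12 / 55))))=171 / 13352020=0.00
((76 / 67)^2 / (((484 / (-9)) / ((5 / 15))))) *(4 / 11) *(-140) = 2425920 / 5974859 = 0.41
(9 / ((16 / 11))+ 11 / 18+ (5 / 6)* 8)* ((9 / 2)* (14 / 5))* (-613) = -8320249 / 80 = -104003.11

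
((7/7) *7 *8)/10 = 28/5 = 5.60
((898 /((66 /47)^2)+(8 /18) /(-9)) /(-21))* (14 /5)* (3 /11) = -8925601 /539055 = -16.56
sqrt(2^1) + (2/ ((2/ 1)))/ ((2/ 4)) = sqrt(2) + 2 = 3.41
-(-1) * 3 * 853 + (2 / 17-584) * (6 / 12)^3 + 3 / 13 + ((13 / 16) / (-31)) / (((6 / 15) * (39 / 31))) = 52747079 / 21216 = 2486.19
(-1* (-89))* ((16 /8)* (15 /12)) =222.50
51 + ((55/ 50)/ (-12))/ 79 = 483469/ 9480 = 51.00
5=5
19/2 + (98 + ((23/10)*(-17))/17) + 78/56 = 14923/140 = 106.59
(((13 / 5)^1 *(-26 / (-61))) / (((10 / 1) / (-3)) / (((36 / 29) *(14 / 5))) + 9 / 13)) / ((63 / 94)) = -4956432 / 799405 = -6.20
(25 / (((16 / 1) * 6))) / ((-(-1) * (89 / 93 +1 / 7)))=5425 / 22912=0.24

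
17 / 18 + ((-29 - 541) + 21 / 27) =-10229 / 18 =-568.28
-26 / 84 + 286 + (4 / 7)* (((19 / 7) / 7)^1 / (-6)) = 587875 / 2058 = 285.65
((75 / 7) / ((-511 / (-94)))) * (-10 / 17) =-70500 / 60809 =-1.16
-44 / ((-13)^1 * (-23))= -44 / 299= -0.15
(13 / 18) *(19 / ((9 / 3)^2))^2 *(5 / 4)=23465 / 5832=4.02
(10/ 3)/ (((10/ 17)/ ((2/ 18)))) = 17/ 27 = 0.63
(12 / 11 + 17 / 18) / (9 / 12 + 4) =806 / 1881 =0.43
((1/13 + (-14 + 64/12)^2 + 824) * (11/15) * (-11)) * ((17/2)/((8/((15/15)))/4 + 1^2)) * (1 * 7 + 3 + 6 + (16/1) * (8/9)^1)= -5886261832/9477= -621110.25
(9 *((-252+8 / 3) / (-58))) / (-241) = -0.16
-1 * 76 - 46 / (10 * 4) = -1543 / 20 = -77.15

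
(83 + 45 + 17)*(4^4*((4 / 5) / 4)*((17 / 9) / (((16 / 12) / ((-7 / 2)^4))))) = 4734772 / 3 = 1578257.33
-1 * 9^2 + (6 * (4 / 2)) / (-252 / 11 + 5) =-16089 / 197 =-81.67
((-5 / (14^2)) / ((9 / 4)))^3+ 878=75302654113 / 85766121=878.00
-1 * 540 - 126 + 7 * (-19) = -799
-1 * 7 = -7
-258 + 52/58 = -7456/29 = -257.10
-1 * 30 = -30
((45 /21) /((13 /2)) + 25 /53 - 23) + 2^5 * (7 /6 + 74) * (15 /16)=2232.80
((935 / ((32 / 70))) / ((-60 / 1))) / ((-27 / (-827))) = -5412715 / 5184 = -1044.12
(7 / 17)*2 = 14 / 17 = 0.82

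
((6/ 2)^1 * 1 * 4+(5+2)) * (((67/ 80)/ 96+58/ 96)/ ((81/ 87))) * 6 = 288173/ 3840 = 75.05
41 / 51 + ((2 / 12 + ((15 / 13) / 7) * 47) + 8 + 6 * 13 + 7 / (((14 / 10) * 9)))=2652983 / 27846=95.27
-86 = -86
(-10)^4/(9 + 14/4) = 800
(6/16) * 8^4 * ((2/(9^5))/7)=1024/137781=0.01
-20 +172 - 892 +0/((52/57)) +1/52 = -38479/52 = -739.98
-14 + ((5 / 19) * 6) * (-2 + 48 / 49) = -14534 / 931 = -15.61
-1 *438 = -438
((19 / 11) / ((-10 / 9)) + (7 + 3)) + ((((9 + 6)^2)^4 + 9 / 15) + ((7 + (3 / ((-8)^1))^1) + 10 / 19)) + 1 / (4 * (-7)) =29996072064149 / 11704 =2562890641.16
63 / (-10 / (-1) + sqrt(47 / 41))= 1230 / 193- 3*sqrt(1927) / 193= 5.69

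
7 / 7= 1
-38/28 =-19/14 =-1.36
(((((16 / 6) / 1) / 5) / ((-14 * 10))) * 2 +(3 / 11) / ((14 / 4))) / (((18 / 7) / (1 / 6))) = 203 / 44550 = 0.00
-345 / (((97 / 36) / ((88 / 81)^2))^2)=-66.20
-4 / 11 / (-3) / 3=4 / 99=0.04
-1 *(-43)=43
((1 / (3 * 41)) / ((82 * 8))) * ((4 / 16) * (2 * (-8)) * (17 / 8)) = -17 / 161376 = -0.00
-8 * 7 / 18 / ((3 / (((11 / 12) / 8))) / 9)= -77 / 72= -1.07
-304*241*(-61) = 4469104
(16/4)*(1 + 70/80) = 15/2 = 7.50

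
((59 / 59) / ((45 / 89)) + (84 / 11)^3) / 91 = 26790139 / 5450445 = 4.92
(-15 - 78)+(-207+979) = 679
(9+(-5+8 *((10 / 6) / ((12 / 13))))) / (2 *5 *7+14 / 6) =166 / 651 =0.25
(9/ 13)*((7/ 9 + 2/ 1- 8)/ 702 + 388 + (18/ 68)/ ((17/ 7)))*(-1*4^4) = -90705332480/ 1318707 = -68783.54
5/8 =0.62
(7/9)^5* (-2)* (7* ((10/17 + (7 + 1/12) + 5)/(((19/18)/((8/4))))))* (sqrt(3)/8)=-304122665* sqrt(3)/25430436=-20.71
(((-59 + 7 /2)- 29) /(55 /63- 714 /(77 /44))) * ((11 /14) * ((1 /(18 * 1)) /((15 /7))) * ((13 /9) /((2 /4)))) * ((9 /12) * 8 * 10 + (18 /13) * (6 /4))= 269269 /355140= 0.76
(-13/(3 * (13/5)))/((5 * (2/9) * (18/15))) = -5/4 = -1.25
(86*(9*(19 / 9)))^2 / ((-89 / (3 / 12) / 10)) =-6674890 / 89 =-74998.76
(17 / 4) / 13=17 / 52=0.33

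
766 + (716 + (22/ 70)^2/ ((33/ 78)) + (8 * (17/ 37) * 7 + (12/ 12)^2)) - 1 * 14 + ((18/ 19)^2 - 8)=24344860427/ 16362325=1487.86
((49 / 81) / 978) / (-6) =-49 / 475308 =-0.00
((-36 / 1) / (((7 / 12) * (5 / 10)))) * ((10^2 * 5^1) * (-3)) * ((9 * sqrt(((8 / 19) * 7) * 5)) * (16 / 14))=186624000 * sqrt(1330) / 931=7310441.95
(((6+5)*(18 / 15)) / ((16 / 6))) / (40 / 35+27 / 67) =46431 / 14500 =3.20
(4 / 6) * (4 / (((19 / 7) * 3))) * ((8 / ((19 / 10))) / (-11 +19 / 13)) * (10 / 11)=-145600 / 1107909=-0.13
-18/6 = -3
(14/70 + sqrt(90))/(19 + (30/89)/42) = 623/59210 + 1869 * sqrt(10)/11842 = 0.51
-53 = -53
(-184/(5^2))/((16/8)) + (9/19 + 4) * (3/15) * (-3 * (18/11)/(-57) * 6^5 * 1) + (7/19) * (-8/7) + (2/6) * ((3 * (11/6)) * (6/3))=178329829/297825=598.77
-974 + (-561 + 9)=-1526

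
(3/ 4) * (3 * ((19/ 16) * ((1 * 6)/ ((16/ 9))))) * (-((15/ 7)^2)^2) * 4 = -233735625/ 307328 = -760.54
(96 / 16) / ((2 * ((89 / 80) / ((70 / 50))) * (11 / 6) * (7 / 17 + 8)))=34272 / 139997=0.24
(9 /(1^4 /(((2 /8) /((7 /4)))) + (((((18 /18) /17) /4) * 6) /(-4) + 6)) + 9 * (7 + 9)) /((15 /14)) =1191792 /8825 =135.05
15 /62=0.24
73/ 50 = 1.46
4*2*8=64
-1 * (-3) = 3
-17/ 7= -2.43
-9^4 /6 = -2187 /2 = -1093.50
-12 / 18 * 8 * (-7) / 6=6.22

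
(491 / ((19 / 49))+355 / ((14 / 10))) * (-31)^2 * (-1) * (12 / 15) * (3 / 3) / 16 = -97127309 / 1330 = -73028.05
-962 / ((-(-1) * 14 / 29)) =-13949 / 7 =-1992.71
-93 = -93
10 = 10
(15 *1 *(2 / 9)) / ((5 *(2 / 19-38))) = -19 / 1080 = -0.02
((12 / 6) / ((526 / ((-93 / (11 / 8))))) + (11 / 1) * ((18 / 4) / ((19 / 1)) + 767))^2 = 860759572114891849 / 12085484356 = 71222596.20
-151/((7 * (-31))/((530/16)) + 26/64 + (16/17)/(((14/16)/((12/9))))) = 457131360/14260439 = 32.06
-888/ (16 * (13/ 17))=-1887/ 26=-72.58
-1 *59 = -59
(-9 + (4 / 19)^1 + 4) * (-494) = 2366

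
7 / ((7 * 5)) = 1 / 5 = 0.20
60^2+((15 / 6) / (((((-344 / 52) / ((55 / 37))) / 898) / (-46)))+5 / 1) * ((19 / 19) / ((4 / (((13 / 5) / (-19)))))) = 84821863 / 30229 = 2805.98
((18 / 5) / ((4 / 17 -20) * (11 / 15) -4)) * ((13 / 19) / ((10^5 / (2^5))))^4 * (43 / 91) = -4818021 / 22793647193908691406250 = -0.00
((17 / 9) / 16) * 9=17 / 16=1.06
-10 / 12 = -5 / 6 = -0.83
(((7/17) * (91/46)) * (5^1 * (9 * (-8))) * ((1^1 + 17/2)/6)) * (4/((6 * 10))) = -12103/391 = -30.95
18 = 18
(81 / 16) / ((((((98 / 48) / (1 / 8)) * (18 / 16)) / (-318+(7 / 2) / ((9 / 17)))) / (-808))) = 3396630 / 49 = 69318.98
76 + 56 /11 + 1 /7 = 81.23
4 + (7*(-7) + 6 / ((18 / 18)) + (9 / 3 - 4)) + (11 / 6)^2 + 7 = -1067 / 36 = -29.64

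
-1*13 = -13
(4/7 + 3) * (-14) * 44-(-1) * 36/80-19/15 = -132049/60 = -2200.82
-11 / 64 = -0.17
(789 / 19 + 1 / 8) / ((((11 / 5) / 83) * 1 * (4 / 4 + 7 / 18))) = 4729257 / 4180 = 1131.40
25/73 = 0.34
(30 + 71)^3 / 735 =1030301 / 735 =1401.77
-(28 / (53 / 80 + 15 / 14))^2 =-245862400 / 942841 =-260.77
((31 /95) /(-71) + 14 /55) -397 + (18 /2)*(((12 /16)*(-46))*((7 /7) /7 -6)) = 295392543 /207746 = 1421.89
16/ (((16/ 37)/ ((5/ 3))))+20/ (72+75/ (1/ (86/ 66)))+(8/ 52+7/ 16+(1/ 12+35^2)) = 499966749/ 388336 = 1287.46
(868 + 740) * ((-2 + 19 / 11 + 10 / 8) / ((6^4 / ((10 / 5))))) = 2881 / 1188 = 2.43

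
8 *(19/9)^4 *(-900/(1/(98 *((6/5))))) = -4086866560/243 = -16818380.91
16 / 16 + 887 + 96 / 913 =810840 / 913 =888.11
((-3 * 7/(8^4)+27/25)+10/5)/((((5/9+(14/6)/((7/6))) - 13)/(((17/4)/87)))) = -16058217/1116569600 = -0.01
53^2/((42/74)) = 103933/21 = 4949.19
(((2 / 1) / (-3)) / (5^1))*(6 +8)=-28 / 15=-1.87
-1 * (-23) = 23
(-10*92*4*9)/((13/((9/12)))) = -24840/13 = -1910.77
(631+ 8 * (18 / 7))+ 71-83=4477 / 7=639.57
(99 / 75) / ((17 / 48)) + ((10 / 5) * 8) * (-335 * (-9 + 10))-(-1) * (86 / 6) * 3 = -2258141 / 425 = -5313.27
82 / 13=6.31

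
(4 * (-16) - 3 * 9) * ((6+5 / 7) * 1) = -611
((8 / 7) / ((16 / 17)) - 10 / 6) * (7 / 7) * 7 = -19 / 6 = -3.17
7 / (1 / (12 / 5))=84 / 5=16.80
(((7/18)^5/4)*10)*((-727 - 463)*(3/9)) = -50000825/5668704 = -8.82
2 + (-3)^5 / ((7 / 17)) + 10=-4047 / 7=-578.14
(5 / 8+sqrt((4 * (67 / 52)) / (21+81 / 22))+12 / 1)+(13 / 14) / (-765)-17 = -187477 / 42840+sqrt(10404966) / 7059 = -3.92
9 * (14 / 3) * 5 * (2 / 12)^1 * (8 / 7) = 40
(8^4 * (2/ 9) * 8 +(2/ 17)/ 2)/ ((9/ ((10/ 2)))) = 5570605/ 1377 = 4045.46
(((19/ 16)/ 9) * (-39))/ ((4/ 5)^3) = -30875/ 3072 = -10.05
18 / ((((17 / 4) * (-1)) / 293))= -21096 / 17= -1240.94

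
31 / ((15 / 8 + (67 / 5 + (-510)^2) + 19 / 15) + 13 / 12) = 0.00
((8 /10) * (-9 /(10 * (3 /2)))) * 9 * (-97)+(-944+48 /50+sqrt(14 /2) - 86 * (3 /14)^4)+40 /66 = -331875515 /633864+sqrt(7) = -520.93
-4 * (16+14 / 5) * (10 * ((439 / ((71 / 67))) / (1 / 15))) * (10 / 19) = -3317786400 / 1349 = -2459441.36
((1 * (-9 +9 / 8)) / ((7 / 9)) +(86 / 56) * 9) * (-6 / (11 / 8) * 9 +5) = -78039 / 616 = -126.69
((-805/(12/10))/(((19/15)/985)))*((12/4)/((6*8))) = -19823125/608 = -32603.82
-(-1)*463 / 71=463 / 71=6.52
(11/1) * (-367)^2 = 1481579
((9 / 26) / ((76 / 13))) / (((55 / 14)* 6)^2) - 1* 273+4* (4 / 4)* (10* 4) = -113.00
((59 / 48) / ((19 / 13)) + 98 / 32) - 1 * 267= -29993 / 114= -263.10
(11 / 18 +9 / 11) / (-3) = -0.48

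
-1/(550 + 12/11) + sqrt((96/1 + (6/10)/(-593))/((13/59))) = 20.87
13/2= 6.50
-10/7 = -1.43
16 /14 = 8 /7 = 1.14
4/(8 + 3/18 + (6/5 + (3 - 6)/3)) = 120/251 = 0.48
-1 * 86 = -86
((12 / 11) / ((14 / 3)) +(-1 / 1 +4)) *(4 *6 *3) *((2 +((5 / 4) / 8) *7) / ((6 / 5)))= 33615 / 56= 600.27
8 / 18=4 / 9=0.44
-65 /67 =-0.97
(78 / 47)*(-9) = -14.94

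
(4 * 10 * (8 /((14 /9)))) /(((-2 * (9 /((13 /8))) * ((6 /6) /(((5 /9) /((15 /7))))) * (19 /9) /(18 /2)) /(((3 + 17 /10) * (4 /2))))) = -3666 /19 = -192.95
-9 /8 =-1.12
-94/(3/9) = -282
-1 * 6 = -6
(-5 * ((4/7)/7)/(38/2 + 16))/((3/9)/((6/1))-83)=72/512099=0.00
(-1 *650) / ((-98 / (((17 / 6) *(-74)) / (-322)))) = 204425 / 47334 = 4.32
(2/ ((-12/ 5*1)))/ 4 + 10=9.79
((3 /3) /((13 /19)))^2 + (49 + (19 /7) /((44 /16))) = 52.12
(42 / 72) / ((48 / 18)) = 7 / 32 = 0.22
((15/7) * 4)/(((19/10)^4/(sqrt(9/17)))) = 1800000 * sqrt(17)/15508199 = 0.48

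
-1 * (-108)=108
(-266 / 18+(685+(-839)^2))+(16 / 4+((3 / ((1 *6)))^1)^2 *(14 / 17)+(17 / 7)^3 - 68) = 73947293177 / 104958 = 704541.75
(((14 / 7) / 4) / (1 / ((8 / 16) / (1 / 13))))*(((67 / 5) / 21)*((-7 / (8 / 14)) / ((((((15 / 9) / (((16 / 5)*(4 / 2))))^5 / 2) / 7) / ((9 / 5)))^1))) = -130497342603264 / 244140625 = -534517.12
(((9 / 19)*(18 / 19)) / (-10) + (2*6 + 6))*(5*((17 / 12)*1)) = 183651 / 1444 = 127.18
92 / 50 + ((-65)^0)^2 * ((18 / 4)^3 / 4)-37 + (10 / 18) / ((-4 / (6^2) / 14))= -65903 / 800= -82.38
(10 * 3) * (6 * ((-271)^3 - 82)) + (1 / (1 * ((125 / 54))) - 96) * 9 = -447808450014 / 125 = -3582467600.11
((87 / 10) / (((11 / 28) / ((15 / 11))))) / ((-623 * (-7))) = 522 / 75383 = 0.01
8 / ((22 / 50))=200 / 11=18.18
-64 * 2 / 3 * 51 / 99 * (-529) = 1151104 / 99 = 11627.31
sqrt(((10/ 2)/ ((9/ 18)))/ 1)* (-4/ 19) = -4* sqrt(10)/ 19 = -0.67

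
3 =3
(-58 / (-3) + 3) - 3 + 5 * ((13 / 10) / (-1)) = 77 / 6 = 12.83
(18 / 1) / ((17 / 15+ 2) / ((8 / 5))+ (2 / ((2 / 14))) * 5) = 432 / 1727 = 0.25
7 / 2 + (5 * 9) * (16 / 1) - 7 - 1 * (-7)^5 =35047 / 2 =17523.50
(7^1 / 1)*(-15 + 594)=4053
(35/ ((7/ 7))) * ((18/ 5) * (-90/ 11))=-11340/ 11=-1030.91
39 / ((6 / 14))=91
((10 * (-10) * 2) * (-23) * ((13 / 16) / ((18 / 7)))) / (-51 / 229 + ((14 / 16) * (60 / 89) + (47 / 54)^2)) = 1292.29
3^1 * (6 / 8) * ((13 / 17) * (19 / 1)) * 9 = 20007 / 68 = 294.22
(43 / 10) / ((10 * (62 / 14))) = 0.10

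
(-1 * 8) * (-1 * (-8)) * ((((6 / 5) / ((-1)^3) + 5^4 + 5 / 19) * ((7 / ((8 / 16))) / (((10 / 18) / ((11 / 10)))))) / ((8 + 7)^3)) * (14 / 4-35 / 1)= 3067694784 / 296875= 10333.29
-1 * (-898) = 898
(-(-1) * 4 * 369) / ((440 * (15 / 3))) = 369 / 550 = 0.67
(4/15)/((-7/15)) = -4/7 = -0.57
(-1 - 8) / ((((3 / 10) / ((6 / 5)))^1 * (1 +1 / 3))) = -27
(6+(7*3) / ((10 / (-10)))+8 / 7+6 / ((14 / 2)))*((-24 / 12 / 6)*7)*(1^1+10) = 333.67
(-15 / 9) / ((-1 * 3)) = 5 / 9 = 0.56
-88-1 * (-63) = -25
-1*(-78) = 78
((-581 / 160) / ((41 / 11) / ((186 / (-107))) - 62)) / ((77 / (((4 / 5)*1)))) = 7719 / 13123900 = 0.00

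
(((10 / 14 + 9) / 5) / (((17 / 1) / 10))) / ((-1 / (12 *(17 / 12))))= -19.43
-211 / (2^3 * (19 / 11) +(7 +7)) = -2321 / 306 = -7.58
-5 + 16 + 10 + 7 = 28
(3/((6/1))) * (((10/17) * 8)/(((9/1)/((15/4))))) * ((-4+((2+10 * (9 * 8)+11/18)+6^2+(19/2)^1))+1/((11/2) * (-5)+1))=1071950/1431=749.09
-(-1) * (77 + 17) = 94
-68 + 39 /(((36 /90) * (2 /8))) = 322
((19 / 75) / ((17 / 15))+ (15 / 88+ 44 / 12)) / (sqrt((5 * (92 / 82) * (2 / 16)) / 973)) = 91121 * sqrt(4587695) / 1290300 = 151.26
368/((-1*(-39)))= 368/39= 9.44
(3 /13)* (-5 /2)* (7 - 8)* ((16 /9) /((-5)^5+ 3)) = -20 /60879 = -0.00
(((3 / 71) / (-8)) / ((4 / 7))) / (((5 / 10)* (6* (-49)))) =1 / 15904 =0.00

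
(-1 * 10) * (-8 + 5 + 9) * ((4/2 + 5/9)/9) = -460/27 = -17.04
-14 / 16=-7 / 8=-0.88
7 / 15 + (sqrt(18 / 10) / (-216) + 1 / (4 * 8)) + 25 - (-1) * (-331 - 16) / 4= -29401 / 480 - sqrt(5) / 360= -61.26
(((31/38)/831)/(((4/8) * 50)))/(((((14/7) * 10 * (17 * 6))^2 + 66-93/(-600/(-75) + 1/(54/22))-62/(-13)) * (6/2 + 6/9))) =91481/35549363952086050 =0.00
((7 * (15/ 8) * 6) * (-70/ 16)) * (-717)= 7904925/ 32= 247028.91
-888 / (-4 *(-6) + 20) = -222 / 11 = -20.18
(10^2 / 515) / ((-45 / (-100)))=400 / 927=0.43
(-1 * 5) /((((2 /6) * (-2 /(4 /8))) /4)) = 15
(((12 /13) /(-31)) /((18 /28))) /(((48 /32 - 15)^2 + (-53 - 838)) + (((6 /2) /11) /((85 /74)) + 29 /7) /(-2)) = 1466080 /22502407317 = 0.00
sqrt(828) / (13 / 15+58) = 90 *sqrt(23) / 883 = 0.49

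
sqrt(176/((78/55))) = 22 * sqrt(390)/39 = 11.14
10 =10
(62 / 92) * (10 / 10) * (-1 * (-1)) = 0.67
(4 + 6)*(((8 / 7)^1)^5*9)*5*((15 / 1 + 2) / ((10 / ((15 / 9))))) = 2485.82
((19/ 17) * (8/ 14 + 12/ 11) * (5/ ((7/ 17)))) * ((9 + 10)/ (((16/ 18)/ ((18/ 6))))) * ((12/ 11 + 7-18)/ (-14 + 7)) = 84993840/ 41503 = 2047.90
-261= -261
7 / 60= 0.12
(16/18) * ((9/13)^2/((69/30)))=720/3887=0.19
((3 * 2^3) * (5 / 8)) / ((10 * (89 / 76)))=114 / 89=1.28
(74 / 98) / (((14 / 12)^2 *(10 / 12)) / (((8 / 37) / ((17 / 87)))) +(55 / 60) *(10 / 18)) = 0.49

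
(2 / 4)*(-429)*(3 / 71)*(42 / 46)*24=-198.61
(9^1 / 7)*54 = 486 / 7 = 69.43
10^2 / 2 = 50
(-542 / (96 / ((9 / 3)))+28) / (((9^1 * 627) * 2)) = 59 / 60192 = 0.00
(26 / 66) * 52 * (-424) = -286624 / 33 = -8685.58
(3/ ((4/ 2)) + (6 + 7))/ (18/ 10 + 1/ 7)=1015/ 136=7.46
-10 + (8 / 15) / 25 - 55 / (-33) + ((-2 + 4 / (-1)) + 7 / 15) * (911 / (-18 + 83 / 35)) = 64456376 / 205125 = 314.23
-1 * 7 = -7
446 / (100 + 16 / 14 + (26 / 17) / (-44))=5236 / 1187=4.41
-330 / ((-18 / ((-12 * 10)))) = -2200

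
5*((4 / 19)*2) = 40 / 19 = 2.11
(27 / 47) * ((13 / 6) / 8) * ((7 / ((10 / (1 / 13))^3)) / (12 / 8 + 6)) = 21 / 317720000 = 0.00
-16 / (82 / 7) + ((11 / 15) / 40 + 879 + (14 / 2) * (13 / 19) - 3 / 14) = 2886472483 / 3271800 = 882.23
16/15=1.07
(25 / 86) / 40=5 / 688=0.01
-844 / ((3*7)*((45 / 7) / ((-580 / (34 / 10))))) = 489520 / 459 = 1066.49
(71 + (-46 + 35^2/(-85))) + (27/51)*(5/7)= 1305/119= 10.97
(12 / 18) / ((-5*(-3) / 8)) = 16 / 45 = 0.36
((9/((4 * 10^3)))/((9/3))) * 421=1263/4000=0.32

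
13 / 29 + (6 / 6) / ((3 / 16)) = 503 / 87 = 5.78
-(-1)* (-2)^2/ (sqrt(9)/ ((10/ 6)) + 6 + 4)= 20/ 59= 0.34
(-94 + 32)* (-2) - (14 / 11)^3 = 162300 / 1331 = 121.94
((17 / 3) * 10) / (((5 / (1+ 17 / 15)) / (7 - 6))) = 1088 / 45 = 24.18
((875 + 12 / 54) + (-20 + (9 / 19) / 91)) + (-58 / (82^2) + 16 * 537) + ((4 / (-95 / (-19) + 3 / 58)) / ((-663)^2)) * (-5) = 544061507754886543 / 57589595381682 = 9447.22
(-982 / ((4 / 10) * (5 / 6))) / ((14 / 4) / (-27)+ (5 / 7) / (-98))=21516.49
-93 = -93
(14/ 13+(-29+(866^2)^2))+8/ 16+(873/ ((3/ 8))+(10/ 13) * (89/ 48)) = 175479409322257/ 312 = 562434004238.00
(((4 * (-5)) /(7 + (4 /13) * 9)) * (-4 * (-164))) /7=-170560 /889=-191.86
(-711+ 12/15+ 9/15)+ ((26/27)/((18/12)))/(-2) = -287518/405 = -709.92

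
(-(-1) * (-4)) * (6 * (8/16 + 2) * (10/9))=-200/3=-66.67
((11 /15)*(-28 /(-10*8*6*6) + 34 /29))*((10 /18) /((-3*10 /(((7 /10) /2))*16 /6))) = -1900591 /902016000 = -0.00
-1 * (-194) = 194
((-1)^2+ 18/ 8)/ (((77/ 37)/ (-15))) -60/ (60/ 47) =-70.43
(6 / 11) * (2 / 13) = 12 / 143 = 0.08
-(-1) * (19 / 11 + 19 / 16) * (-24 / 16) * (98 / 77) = -10773 / 1936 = -5.56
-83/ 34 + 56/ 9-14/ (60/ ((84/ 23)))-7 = -143263/ 35190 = -4.07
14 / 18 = 7 / 9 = 0.78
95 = 95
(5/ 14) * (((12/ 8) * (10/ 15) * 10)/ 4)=25/ 28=0.89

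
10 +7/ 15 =157/ 15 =10.47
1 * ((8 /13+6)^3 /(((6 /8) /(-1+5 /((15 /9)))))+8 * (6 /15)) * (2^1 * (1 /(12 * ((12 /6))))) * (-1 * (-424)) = 2708055776 /98865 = 27391.45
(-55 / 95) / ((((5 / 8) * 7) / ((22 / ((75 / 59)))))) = -114224 / 49875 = -2.29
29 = 29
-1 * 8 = -8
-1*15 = -15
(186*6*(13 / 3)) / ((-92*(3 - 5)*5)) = 1209 / 230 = 5.26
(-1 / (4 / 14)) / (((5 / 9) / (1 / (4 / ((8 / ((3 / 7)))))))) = -147 / 5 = -29.40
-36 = -36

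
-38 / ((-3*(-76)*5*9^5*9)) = -1 / 15943230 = -0.00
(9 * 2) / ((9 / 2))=4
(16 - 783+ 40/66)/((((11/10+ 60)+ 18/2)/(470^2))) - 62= -55869253246/23133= -2415132.20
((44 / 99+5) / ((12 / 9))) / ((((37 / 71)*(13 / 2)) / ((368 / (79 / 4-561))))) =-2560544 / 3124095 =-0.82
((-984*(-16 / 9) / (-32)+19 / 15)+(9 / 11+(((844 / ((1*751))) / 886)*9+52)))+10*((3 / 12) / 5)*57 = 1022117983 / 36596230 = 27.93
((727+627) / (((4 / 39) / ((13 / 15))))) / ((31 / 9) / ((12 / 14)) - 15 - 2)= -3089151 / 3505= -881.36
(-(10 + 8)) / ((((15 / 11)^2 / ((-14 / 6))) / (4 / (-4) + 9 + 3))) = 18634 / 75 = 248.45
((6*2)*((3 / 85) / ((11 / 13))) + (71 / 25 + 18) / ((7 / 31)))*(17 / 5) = 3036617 / 9625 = 315.49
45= 45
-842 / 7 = -120.29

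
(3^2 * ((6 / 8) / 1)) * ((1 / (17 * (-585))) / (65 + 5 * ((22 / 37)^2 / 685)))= -0.00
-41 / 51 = -0.80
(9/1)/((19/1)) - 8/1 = -7.53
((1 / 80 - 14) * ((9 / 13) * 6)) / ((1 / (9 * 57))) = -15499269 / 520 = -29806.29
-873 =-873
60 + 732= 792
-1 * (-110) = 110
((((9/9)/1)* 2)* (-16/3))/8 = -4/3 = -1.33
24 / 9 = 8 / 3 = 2.67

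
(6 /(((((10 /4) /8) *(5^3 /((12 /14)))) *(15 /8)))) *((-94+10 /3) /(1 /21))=-417792 /3125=-133.69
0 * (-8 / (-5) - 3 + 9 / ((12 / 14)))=0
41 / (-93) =-0.44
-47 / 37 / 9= -0.14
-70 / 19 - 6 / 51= -1228 / 323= -3.80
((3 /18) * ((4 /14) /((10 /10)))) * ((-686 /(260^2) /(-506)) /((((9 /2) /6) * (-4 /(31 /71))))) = -1519 /10928689200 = -0.00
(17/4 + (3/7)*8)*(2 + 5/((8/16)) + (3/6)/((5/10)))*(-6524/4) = -651235/4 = -162808.75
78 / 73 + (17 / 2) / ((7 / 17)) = 22189 / 1022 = 21.71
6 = 6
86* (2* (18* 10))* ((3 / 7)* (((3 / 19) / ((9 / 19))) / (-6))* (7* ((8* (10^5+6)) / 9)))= -1376082560 / 3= -458694186.67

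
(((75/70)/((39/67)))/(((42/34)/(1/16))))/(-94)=-5695/5748288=-0.00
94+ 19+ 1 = 114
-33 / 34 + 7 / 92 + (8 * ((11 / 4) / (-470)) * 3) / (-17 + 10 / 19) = -0.89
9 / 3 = 3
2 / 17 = 0.12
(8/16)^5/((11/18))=0.05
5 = 5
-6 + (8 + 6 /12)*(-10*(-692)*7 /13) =411662 /13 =31666.31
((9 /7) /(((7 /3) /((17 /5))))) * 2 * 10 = 1836 /49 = 37.47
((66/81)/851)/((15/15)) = 0.00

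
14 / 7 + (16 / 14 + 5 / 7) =27 / 7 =3.86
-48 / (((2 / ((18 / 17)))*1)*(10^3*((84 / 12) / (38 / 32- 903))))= 389583 / 119000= 3.27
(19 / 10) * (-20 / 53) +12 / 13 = 142 / 689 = 0.21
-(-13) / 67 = 13 / 67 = 0.19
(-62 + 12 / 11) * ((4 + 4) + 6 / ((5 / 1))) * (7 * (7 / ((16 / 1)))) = -75509 / 44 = -1716.11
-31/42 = -0.74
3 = 3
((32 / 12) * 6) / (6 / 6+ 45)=8 / 23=0.35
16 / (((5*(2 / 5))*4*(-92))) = -1 / 46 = -0.02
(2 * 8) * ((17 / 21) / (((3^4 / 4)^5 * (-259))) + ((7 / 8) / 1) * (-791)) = -210014205834128414 / 18964620357039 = -11074.00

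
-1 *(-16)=16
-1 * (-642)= 642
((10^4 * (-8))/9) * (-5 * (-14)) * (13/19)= -72800000/171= -425730.99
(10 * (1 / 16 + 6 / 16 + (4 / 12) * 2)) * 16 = 530 / 3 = 176.67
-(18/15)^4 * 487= -631152/625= -1009.84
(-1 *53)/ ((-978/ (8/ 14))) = 106/ 3423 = 0.03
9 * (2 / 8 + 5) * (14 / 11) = 1323 / 22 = 60.14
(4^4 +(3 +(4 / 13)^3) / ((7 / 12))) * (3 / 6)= 2008442 / 15379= 130.60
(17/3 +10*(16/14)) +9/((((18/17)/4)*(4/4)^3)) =1073/21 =51.10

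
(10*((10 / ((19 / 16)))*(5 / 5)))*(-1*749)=-1198400 / 19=-63073.68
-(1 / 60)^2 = -1 / 3600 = -0.00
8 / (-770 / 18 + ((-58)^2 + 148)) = 72 / 31223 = 0.00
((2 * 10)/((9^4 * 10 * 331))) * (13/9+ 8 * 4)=602/19545219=0.00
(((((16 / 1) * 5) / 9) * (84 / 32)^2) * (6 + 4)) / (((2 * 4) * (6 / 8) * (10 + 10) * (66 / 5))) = 1225 / 3168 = 0.39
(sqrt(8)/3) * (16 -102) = -172 * sqrt(2)/3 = -81.08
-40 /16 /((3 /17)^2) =-1445 /18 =-80.28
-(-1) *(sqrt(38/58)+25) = 25.81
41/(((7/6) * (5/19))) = 4674/35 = 133.54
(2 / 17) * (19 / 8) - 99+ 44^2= 124935 / 68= 1837.28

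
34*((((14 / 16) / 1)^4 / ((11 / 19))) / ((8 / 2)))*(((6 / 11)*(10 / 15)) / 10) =775523 / 2478080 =0.31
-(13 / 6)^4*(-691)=19735651 / 1296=15228.13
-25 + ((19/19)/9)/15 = -3374/135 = -24.99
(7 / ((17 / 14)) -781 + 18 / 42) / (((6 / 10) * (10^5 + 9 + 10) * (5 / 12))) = -368808 / 11902261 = -0.03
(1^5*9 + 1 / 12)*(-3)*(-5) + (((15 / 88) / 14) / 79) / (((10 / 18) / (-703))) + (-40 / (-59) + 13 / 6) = 2392831391 / 17227056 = 138.90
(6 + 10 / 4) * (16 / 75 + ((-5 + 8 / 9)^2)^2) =797113289 / 328050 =2429.85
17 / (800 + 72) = 17 / 872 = 0.02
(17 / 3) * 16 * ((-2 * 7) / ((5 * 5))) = -3808 / 75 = -50.77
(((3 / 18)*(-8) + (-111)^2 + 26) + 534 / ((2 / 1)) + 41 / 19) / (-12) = -719045 / 684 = -1051.24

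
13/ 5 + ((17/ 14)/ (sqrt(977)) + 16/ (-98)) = 17*sqrt(977)/ 13678 + 597/ 245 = 2.48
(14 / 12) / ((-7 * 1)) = -1 / 6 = -0.17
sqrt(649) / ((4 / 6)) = 3 * sqrt(649) / 2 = 38.21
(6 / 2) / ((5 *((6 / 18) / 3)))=27 / 5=5.40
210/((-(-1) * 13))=210/13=16.15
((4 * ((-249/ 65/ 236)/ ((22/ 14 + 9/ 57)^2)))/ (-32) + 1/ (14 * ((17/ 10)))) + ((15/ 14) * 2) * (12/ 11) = 2889713812907/ 1213983056000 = 2.38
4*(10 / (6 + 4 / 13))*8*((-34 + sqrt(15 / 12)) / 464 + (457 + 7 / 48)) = 65*sqrt(5) / 1189 + 82711850 / 3567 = 23188.19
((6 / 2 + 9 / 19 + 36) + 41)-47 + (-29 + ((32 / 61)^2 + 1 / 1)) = 406440 / 70699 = 5.75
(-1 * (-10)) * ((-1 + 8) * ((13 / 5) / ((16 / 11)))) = 1001 / 8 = 125.12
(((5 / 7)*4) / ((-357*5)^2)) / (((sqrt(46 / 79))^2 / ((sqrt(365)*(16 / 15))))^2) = 116631808 / 106187320575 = 0.00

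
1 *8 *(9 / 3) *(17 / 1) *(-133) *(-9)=488376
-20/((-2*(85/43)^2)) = 3698/1445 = 2.56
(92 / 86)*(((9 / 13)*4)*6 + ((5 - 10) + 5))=9936 / 559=17.77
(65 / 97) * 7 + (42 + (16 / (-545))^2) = 1345251057 / 28811425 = 46.69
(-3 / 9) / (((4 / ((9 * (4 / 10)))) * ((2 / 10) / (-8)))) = 12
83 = 83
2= 2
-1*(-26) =26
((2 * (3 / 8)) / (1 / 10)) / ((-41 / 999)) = -14985 / 82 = -182.74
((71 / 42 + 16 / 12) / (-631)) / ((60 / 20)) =-127 / 79506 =-0.00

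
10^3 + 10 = 1010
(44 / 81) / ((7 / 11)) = 484 / 567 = 0.85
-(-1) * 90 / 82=45 / 41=1.10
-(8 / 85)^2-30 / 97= -222958 / 700825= -0.32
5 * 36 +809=989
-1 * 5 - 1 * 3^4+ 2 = -84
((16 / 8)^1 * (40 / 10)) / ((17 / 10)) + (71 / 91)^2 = 748177 / 140777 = 5.31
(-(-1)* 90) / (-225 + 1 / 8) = -720 / 1799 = -0.40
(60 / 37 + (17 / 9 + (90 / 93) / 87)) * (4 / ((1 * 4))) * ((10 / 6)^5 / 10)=658913125 / 145492362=4.53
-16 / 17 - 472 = -8040 / 17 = -472.94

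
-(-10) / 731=10 / 731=0.01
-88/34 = -44/17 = -2.59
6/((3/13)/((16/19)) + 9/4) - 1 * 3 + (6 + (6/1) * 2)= 3041/175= 17.38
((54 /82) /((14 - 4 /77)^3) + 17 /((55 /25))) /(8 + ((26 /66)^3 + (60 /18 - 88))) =-522413794488861 /5178868559413816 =-0.10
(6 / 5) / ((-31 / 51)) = -306 / 155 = -1.97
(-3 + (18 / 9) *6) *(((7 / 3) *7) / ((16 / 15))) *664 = 183015 / 2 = 91507.50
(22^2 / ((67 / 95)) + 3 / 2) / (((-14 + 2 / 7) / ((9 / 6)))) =-645127 / 8576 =-75.22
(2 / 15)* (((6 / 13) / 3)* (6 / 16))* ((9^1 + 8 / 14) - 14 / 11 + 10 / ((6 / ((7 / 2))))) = 6529 / 60060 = 0.11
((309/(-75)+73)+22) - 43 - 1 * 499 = -11278/25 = -451.12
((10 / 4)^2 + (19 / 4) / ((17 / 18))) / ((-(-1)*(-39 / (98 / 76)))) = -2891 / 7752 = -0.37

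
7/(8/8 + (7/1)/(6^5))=6.99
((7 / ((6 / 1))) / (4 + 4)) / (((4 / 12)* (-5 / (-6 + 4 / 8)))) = 77 / 160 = 0.48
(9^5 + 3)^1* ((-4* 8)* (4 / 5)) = -7558656 / 5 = -1511731.20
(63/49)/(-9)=-1/7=-0.14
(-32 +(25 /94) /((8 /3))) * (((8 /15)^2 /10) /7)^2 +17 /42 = 336639469 /832781250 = 0.40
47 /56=0.84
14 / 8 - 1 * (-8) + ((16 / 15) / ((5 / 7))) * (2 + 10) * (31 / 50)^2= 1039903 / 62500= 16.64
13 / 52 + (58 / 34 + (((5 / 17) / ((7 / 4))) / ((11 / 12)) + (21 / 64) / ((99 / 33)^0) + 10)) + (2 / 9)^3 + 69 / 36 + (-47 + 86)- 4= 49.39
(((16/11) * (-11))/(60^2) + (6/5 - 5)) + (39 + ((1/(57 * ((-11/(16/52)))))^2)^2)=3883930107777459991/110352856957940025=35.20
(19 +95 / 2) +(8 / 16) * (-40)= 93 / 2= 46.50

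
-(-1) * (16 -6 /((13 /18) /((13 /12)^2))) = 25 /4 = 6.25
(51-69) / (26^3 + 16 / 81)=-729 / 711836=-0.00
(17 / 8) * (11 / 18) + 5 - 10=-533 / 144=-3.70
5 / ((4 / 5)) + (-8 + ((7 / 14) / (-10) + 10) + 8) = 81 / 5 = 16.20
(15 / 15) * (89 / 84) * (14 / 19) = 89 / 114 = 0.78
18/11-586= -6428/11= -584.36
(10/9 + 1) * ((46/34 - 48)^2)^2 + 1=7513570982908/751689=9995584.59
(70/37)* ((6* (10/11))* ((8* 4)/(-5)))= -26880/407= -66.04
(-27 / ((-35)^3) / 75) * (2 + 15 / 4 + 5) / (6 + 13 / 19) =7353 / 544512500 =0.00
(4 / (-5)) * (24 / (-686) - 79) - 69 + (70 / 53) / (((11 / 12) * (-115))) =-133023811 / 22996435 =-5.78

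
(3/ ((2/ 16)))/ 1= 24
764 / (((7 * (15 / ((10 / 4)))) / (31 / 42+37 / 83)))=788257 / 36603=21.54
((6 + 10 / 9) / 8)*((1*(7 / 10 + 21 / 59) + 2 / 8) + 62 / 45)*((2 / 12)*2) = 57002 / 71685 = 0.80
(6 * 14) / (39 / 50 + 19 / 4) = 1200 / 79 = 15.19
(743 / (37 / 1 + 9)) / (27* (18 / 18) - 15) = 743 / 552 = 1.35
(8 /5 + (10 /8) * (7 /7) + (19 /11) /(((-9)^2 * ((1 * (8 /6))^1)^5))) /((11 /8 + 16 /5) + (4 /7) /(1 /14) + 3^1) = 22971 /125312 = 0.18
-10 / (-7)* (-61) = -610 / 7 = -87.14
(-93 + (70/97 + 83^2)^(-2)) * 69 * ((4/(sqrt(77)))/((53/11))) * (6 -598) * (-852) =-306213818.35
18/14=9/7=1.29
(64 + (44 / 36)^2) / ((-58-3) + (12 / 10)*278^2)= 26525 / 37535319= 0.00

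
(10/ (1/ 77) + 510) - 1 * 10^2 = 1180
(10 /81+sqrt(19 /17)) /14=5 /567+sqrt(323) /238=0.08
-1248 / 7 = -178.29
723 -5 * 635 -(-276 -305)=-1871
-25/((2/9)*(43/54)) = -6075/43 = -141.28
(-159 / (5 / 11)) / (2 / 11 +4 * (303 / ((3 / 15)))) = -19239 / 333310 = -0.06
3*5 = 15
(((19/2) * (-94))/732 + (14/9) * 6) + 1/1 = 9.11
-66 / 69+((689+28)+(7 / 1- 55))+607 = 29326 / 23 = 1275.04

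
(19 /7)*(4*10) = 760 /7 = 108.57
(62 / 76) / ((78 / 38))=31 / 78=0.40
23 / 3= 7.67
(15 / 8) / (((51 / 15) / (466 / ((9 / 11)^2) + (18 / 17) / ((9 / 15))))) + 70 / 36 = 386.81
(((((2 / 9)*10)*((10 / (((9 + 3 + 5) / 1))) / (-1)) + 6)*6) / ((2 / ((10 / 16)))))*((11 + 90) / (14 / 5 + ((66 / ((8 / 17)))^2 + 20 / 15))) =3625900 / 80270719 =0.05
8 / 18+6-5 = 13 / 9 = 1.44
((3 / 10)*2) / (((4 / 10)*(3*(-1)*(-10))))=1 / 20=0.05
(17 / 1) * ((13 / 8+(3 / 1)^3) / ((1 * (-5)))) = -3893 / 40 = -97.32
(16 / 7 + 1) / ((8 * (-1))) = -23 / 56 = -0.41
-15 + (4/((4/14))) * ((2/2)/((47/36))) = -201/47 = -4.28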